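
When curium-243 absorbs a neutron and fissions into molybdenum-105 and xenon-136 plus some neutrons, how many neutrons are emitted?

3

Conserve mass number: 244 = 105 + 136 + k, so k = 244 − 241 = 3.
Check atomic number: 96 = 42 + 54 + 0 = 96. ✓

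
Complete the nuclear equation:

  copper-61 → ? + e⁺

Conserve mass number: 61 = A + 0, so A = 61.
Conserve atomic number: 29 = Z + 1, so Z = 28.
Z = 28 is nickel, so the species is nickel-61.

Ni-61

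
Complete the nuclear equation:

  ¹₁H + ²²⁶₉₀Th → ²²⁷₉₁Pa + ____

Conserve mass number: 1 + 226 = 227 + A, so A = 0.
Conserve atomic number: 1 + 90 = 91 + Z, so Z = 0.
A = 0 and Z = 0 is ⁰₀γ — a gamma ray.

gamma ray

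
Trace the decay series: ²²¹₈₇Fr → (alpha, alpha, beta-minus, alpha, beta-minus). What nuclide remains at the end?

Bi-209

Start: (A, Z) = (221, 87).
After α: (217, 85).
After α: (213, 83).
After β⁻: (213, 84).
After α: (209, 82).
After β⁻: (209, 83).
Z = 83 is bismuth.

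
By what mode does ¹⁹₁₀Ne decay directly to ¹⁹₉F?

beta-plus decay or electron capture

ΔA = 19 − 19 = 0; ΔZ = 9 − 10 = -1.
A is unchanged and Z drops by 1 — a proton has become a neutron (β⁺ emission or electron capture).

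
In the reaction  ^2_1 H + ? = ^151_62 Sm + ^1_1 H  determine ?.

Conserve mass number: 2 + A = 151 + 1, so A = 150.
Conserve atomic number: 1 + Z = 62 + 1, so Z = 62.
Z = 62 is samarium, so the species is ^150_62 Sm.

Sm-150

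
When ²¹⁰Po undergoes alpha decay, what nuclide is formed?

Alpha decay: mass number changes by -4, atomic number by -2.
A: 210 − 4 = 206; Z: 84 − 2 = 82.
Z = 82 is lead, so the daughter is ²⁰⁶Pb.

Pb-206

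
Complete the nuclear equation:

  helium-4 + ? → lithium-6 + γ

deuteron

Conserve mass number: 4 + A = 6 + 0, so A = 2.
Conserve atomic number: 2 + Z = 3 + 0, so Z = 1.
A = 2 and Z = 1 is hydrogen-2 — a deuteron.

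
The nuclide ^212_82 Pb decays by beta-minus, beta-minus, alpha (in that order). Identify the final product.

Start: (A, Z) = (212, 82).
After β⁻: (212, 83).
After β⁻: (212, 84).
After α: (208, 82).
Z = 82 is lead.

Pb-208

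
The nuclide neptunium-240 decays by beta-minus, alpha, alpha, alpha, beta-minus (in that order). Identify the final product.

Start: (A, Z) = (240, 93).
After β⁻: (240, 94).
After α: (236, 92).
After α: (232, 90).
After α: (228, 88).
After β⁻: (228, 89).
Z = 89 is actinium.

Ac-228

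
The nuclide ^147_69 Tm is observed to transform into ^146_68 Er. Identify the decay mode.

ΔA = 146 − 147 = -1; ΔZ = 68 − 69 = -1.
A drops by 1 and Z drops by 1 — a proton was emitted.

proton emission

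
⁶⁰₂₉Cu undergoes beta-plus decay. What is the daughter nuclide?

Ni-60

Beta-plus decay: mass number changes by +0, atomic number by -1.
A: 60 = 60; Z: 29 − 1 = 28.
Z = 28 is nickel, so the daughter is ⁶⁰₂₈Ni.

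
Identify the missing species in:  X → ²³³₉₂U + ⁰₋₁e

Pa-233

Conserve mass number: A = 233 + 0, so A = 233.
Conserve atomic number: Z = 92 − 1, so Z = 91.
Z = 91 is protactinium, so the species is ²³³₉₁Pa.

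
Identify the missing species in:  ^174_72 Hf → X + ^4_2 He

Yb-170

Conserve mass number: 174 = A + 4, so A = 170.
Conserve atomic number: 72 = Z + 2, so Z = 70.
Z = 70 is ytterbium, so the species is ^170_70 Yb.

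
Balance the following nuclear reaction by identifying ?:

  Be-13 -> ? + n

Be-12

Conserve mass number: 13 = A + 1, so A = 12.
Conserve atomic number: 4 = Z + 0, so Z = 4.
Z = 4 is beryllium, so the species is Be-12.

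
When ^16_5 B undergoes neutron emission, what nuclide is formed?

Neutron emission: mass number changes by -1, atomic number by +0.
A: 16 − 1 = 15; Z: 5 = 5.
Z = 5 is boron, so the daughter is ^15_5 B.

B-15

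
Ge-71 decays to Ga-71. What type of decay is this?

ΔA = 71 − 71 = 0; ΔZ = 31 − 32 = -1.
A is unchanged and Z drops by 1 — a proton has become a neutron (β⁺ emission or electron capture).

beta-plus decay or electron capture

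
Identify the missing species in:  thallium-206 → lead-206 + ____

Conserve mass number: 206 = 206 + A, so A = 0.
Conserve atomic number: 81 = 82 + Z, so Z = -1.
A = 0 and Z = -1 is e⁻ — a beta-minus particle.

beta-minus particle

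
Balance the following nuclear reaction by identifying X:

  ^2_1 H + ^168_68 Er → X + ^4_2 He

Conserve mass number: 2 + 168 = A + 4, so A = 166.
Conserve atomic number: 1 + 68 = Z + 2, so Z = 67.
Z = 67 is holmium, so the species is ^166_67 Ho.

Ho-166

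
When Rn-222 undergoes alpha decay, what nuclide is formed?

Alpha decay: mass number changes by -4, atomic number by -2.
A: 222 − 4 = 218; Z: 86 − 2 = 84.
Z = 84 is polonium, so the daughter is Po-218.

Po-218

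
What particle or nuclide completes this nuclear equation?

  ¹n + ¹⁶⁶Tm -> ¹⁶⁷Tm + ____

Conserve mass number: 1 + 166 = 167 + A, so A = 0.
Conserve atomic number: 0 + 69 = 69 + Z, so Z = 0.
A = 0 and Z = 0 is γ — a gamma ray.

gamma ray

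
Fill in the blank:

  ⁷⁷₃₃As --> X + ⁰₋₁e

Se-77

Conserve mass number: 77 = A + 0, so A = 77.
Conserve atomic number: 33 = Z − 1, so Z = 34.
Z = 34 is selenium, so the species is ⁷⁷₃₄Se.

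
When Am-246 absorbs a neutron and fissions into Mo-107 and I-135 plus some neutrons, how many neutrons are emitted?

5

Conserve mass number: 247 = 107 + 135 + k, so k = 247 − 242 = 5.
Check atomic number: 95 = 42 + 53 + 0 = 95. ✓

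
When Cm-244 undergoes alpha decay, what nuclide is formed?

Alpha decay: mass number changes by -4, atomic number by -2.
A: 244 − 4 = 240; Z: 96 − 2 = 94.
Z = 94 is plutonium, so the daughter is Pu-240.

Pu-240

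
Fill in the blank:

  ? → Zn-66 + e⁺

Conserve mass number: A = 66 + 0, so A = 66.
Conserve atomic number: Z = 30 + 1, so Z = 31.
Z = 31 is gallium, so the species is Ga-66.

Ga-66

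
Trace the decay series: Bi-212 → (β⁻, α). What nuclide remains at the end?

Pb-208

Start: (A, Z) = (212, 83).
After β⁻: (212, 84).
After α: (208, 82).
Z = 82 is lead.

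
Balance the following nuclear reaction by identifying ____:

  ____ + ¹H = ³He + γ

deuteron

Conserve mass number: A + 1 = 3 + 0, so A = 2.
Conserve atomic number: Z + 1 = 2 + 0, so Z = 1.
A = 2 and Z = 1 is ²H — a deuteron.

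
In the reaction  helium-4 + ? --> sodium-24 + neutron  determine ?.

F-21

Conserve mass number: 4 + A = 24 + 1, so A = 21.
Conserve atomic number: 2 + Z = 11 + 0, so Z = 9.
Z = 9 is fluorine, so the species is fluorine-21.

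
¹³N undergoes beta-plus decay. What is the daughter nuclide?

C-13

Beta-plus decay: mass number changes by +0, atomic number by -1.
A: 13 = 13; Z: 7 − 1 = 6.
Z = 6 is carbon, so the daughter is ¹³C.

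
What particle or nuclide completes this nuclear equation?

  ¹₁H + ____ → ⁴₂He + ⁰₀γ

triton

Conserve mass number: 1 + A = 4 + 0, so A = 3.
Conserve atomic number: 1 + Z = 2 + 0, so Z = 1.
A = 3 and Z = 1 is ³₁H — a triton.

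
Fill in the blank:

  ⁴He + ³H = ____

Li-7

Conserve mass number: 4 + 3 = A, so A = 7.
Conserve atomic number: 2 + 1 = Z, so Z = 3.
Z = 3 is lithium, so the species is ⁷Li.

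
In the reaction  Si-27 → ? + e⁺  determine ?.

Al-27

Conserve mass number: 27 = A + 0, so A = 27.
Conserve atomic number: 14 = Z + 1, so Z = 13.
Z = 13 is aluminium, so the species is Al-27.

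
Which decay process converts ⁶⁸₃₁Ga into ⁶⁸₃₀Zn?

ΔA = 68 − 68 = 0; ΔZ = 30 − 31 = -1.
A is unchanged and Z drops by 1 — a proton has become a neutron (β⁺ emission or electron capture).

beta-plus decay or electron capture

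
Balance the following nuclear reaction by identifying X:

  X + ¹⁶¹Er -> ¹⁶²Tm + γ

proton

Conserve mass number: A + 161 = 162 + 0, so A = 1.
Conserve atomic number: Z + 68 = 69 + 0, so Z = 1.
A = 1 and Z = 1 is ¹H — a proton.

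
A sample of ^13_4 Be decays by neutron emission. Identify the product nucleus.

Neutron emission: mass number changes by -1, atomic number by +0.
A: 13 − 1 = 12; Z: 4 = 4.
Z = 4 is beryllium, so the daughter is ^12_4 Be.

Be-12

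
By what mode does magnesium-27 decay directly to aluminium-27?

ΔA = 27 − 27 = 0; ΔZ = 13 − 12 = +1.
A is unchanged and Z rises by 1 — a neutron has become a proton (β⁻ decay).

beta-minus decay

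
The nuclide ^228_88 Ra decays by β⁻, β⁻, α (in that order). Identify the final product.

Ra-224

Start: (A, Z) = (228, 88).
After β⁻: (228, 89).
After β⁻: (228, 90).
After α: (224, 88).
Z = 88 is radium.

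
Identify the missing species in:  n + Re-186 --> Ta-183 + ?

alpha particle

Conserve mass number: 1 + 186 = 183 + A, so A = 4.
Conserve atomic number: 0 + 75 = 73 + Z, so Z = 2.
A = 4 and Z = 2 is He-4 — an alpha particle.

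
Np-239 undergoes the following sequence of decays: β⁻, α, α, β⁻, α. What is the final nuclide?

Ac-227

Start: (A, Z) = (239, 93).
After β⁻: (239, 94).
After α: (235, 92).
After α: (231, 90).
After β⁻: (231, 91).
After α: (227, 89).
Z = 89 is actinium.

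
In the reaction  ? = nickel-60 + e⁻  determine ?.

Conserve mass number: A = 60 + 0, so A = 60.
Conserve atomic number: Z = 28 − 1, so Z = 27.
Z = 27 is cobalt, so the species is cobalt-60.

Co-60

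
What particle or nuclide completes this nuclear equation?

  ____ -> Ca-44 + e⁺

Sc-44

Conserve mass number: A = 44 + 0, so A = 44.
Conserve atomic number: Z = 20 + 1, so Z = 21.
Z = 21 is scandium, so the species is Sc-44.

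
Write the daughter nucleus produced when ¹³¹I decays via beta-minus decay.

Xe-131

Beta-minus decay: mass number changes by +0, atomic number by +1.
A: 131 = 131; Z: 53 + 1 = 54.
Z = 54 is xenon, so the daughter is ¹³¹Xe.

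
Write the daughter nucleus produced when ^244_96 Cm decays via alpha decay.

Alpha decay: mass number changes by -4, atomic number by -2.
A: 244 − 4 = 240; Z: 96 − 2 = 94.
Z = 94 is plutonium, so the daughter is ^240_94 Pu.

Pu-240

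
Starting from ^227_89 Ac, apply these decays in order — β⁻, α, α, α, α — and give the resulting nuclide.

Pb-211

Start: (A, Z) = (227, 89).
After β⁻: (227, 90).
After α: (223, 88).
After α: (219, 86).
After α: (215, 84).
After α: (211, 82).
Z = 82 is lead.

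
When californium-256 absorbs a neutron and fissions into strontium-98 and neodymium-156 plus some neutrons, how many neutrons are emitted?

Conserve mass number: 257 = 98 + 156 + k, so k = 257 − 254 = 3.
Check atomic number: 98 = 38 + 60 + 0 = 98. ✓

3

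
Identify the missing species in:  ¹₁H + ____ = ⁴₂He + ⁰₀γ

Conserve mass number: 1 + A = 4 + 0, so A = 3.
Conserve atomic number: 1 + Z = 2 + 0, so Z = 1.
A = 3 and Z = 1 is ³₁H — a triton.

triton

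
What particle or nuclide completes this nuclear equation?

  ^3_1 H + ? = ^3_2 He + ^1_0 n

Conserve mass number: 3 + A = 3 + 1, so A = 1.
Conserve atomic number: 1 + Z = 2 + 0, so Z = 1.
A = 1 and Z = 1 is ^1_1 H — a proton.

proton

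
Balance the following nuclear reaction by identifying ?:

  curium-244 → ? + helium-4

Conserve mass number: 244 = A + 4, so A = 240.
Conserve atomic number: 96 = Z + 2, so Z = 94.
Z = 94 is plutonium, so the species is plutonium-240.

Pu-240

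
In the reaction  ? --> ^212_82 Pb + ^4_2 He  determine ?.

Conserve mass number: A = 212 + 4, so A = 216.
Conserve atomic number: Z = 82 + 2, so Z = 84.
Z = 84 is polonium, so the species is ^216_84 Po.

Po-216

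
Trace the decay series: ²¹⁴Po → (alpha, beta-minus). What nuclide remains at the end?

Bi-210

Start: (A, Z) = (214, 84).
After α: (210, 82).
After β⁻: (210, 83).
Z = 83 is bismuth.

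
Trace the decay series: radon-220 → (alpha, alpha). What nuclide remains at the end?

Start: (A, Z) = (220, 86).
After α: (216, 84).
After α: (212, 82).
Z = 82 is lead.

Pb-212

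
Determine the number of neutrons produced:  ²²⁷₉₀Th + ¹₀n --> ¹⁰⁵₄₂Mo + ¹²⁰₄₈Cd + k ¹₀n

Conserve mass number: 228 = 105 + 120 + k, so k = 228 − 225 = 3.
Check atomic number: 90 = 42 + 48 + 0 = 90. ✓

3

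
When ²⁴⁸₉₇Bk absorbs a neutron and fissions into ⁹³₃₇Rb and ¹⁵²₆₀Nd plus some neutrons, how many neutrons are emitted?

Conserve mass number: 249 = 93 + 152 + k, so k = 249 − 245 = 4.
Check atomic number: 97 = 37 + 60 + 0 = 97. ✓

4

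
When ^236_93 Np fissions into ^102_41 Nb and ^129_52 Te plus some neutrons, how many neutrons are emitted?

5

Conserve mass number: 236 = 102 + 129 + k, so k = 236 − 231 = 5.
Check atomic number: 93 = 41 + 52 + 0 = 93. ✓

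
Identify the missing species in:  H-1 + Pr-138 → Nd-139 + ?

gamma ray

Conserve mass number: 1 + 138 = 139 + A, so A = 0.
Conserve atomic number: 1 + 59 = 60 + Z, so Z = 0.
A = 0 and Z = 0 is γ — a gamma ray.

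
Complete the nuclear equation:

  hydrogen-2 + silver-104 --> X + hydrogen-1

Conserve mass number: 2 + 104 = A + 1, so A = 105.
Conserve atomic number: 1 + 47 = Z + 1, so Z = 47.
Z = 47 is silver, so the species is silver-105.

Ag-105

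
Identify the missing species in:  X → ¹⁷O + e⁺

F-17

Conserve mass number: A = 17 + 0, so A = 17.
Conserve atomic number: Z = 8 + 1, so Z = 9.
Z = 9 is fluorine, so the species is ¹⁷F.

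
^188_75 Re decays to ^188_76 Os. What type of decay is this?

ΔA = 188 − 188 = 0; ΔZ = 76 − 75 = +1.
A is unchanged and Z rises by 1 — a neutron has become a proton (β⁻ decay).

beta-minus decay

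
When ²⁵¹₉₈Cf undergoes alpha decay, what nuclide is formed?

Alpha decay: mass number changes by -4, atomic number by -2.
A: 251 − 4 = 247; Z: 98 − 2 = 96.
Z = 96 is curium, so the daughter is ²⁴⁷₉₆Cm.

Cm-247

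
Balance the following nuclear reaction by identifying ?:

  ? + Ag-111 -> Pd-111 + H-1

Conserve mass number: A + 111 = 111 + 1, so A = 1.
Conserve atomic number: Z + 47 = 46 + 1, so Z = 0.
A = 1 and Z = 0 is n — a neutron.

neutron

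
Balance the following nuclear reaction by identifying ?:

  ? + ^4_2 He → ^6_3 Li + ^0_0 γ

Conserve mass number: A + 4 = 6 + 0, so A = 2.
Conserve atomic number: Z + 2 = 3 + 0, so Z = 1.
A = 2 and Z = 1 is ^2_1 H — a deuteron.

deuteron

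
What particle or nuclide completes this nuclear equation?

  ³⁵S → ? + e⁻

Conserve mass number: 35 = A + 0, so A = 35.
Conserve atomic number: 16 = Z − 1, so Z = 17.
Z = 17 is chlorine, so the species is ³⁵Cl.

Cl-35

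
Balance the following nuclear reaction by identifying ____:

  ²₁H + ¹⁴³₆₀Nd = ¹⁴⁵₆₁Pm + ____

gamma ray

Conserve mass number: 2 + 143 = 145 + A, so A = 0.
Conserve atomic number: 1 + 60 = 61 + Z, so Z = 0.
A = 0 and Z = 0 is ⁰₀γ — a gamma ray.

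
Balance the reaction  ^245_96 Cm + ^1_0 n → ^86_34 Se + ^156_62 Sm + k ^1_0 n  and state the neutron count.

4

Conserve mass number: 246 = 86 + 156 + k, so k = 246 − 242 = 4.
Check atomic number: 96 = 34 + 62 + 0 = 96. ✓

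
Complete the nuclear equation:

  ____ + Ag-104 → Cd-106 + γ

deuteron

Conserve mass number: A + 104 = 106 + 0, so A = 2.
Conserve atomic number: Z + 47 = 48 + 0, so Z = 1.
A = 2 and Z = 1 is H-2 — a deuteron.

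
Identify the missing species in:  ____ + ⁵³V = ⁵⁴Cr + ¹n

deuteron

Conserve mass number: A + 53 = 54 + 1, so A = 2.
Conserve atomic number: Z + 23 = 24 + 0, so Z = 1.
A = 2 and Z = 1 is ²H — a deuteron.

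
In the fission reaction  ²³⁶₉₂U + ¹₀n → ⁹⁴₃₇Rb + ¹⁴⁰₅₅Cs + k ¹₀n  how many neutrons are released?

3

Conserve mass number: 237 = 94 + 140 + k, so k = 237 − 234 = 3.
Check atomic number: 92 = 37 + 55 + 0 = 92. ✓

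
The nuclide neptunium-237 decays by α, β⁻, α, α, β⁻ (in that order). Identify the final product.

Start: (A, Z) = (237, 93).
After α: (233, 91).
After β⁻: (233, 92).
After α: (229, 90).
After α: (225, 88).
After β⁻: (225, 89).
Z = 89 is actinium.

Ac-225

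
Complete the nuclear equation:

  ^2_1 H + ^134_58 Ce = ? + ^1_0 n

Pr-135

Conserve mass number: 2 + 134 = A + 1, so A = 135.
Conserve atomic number: 1 + 58 = Z + 0, so Z = 59.
Z = 59 is praseodymium, so the species is ^135_59 Pr.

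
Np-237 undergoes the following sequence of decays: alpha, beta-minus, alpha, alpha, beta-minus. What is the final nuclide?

Ac-225

Start: (A, Z) = (237, 93).
After α: (233, 91).
After β⁻: (233, 92).
After α: (229, 90).
After α: (225, 88).
After β⁻: (225, 89).
Z = 89 is actinium.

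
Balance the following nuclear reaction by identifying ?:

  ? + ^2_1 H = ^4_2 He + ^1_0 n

triton

Conserve mass number: A + 2 = 4 + 1, so A = 3.
Conserve atomic number: Z + 1 = 2 + 0, so Z = 1.
A = 3 and Z = 1 is ^3_1 H — a triton.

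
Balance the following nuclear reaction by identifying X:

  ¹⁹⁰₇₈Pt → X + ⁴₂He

Os-186

Conserve mass number: 190 = A + 4, so A = 186.
Conserve atomic number: 78 = Z + 2, so Z = 76.
Z = 76 is osmium, so the species is ¹⁸⁶₇₆Os.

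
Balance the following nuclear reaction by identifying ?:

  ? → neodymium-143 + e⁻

Pr-143

Conserve mass number: A = 143 + 0, so A = 143.
Conserve atomic number: Z = 60 − 1, so Z = 59.
Z = 59 is praseodymium, so the species is praseodymium-143.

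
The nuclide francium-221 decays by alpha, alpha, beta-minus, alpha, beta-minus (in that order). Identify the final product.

Bi-209

Start: (A, Z) = (221, 87).
After α: (217, 85).
After α: (213, 83).
After β⁻: (213, 84).
After α: (209, 82).
After β⁻: (209, 83).
Z = 83 is bismuth.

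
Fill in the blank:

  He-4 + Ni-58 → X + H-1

Cu-61

Conserve mass number: 4 + 58 = A + 1, so A = 61.
Conserve atomic number: 2 + 28 = Z + 1, so Z = 29.
Z = 29 is copper, so the species is Cu-61.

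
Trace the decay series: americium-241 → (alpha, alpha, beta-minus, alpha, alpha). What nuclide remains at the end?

Ra-225

Start: (A, Z) = (241, 95).
After α: (237, 93).
After α: (233, 91).
After β⁻: (233, 92).
After α: (229, 90).
After α: (225, 88).
Z = 88 is radium.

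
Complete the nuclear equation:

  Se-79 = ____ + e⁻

Br-79

Conserve mass number: 79 = A + 0, so A = 79.
Conserve atomic number: 34 = Z − 1, so Z = 35.
Z = 35 is bromine, so the species is Br-79.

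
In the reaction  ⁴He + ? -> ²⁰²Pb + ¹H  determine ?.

Tl-199

Conserve mass number: 4 + A = 202 + 1, so A = 199.
Conserve atomic number: 2 + Z = 82 + 1, so Z = 81.
Z = 81 is thallium, so the species is ¹⁹⁹Tl.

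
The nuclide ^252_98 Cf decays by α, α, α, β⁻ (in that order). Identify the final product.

Start: (A, Z) = (252, 98).
After α: (248, 96).
After α: (244, 94).
After α: (240, 92).
After β⁻: (240, 93).
Z = 93 is neptunium.

Np-240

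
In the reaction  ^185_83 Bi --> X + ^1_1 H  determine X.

Conserve mass number: 185 = A + 1, so A = 184.
Conserve atomic number: 83 = Z + 1, so Z = 82.
Z = 82 is lead, so the species is ^184_82 Pb.

Pb-184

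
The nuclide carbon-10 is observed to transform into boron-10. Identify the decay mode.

beta-plus decay or electron capture

ΔA = 10 − 10 = 0; ΔZ = 5 − 6 = -1.
A is unchanged and Z drops by 1 — a proton has become a neutron (β⁺ emission or electron capture).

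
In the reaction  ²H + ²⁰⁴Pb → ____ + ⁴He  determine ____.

Tl-202

Conserve mass number: 2 + 204 = A + 4, so A = 202.
Conserve atomic number: 1 + 82 = Z + 2, so Z = 81.
Z = 81 is thallium, so the species is ²⁰²Tl.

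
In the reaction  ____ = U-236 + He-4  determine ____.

Conserve mass number: A = 236 + 4, so A = 240.
Conserve atomic number: Z = 92 + 2, so Z = 94.
Z = 94 is plutonium, so the species is Pu-240.

Pu-240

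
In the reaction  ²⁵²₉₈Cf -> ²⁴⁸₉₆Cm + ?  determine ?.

alpha particle

Conserve mass number: 252 = 248 + A, so A = 4.
Conserve atomic number: 98 = 96 + Z, so Z = 2.
A = 4 and Z = 2 is ⁴₂He — an alpha particle.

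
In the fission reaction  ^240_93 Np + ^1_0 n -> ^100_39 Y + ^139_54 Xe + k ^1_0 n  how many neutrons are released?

2

Conserve mass number: 241 = 100 + 139 + k, so k = 241 − 239 = 2.
Check atomic number: 93 = 39 + 54 + 0 = 93. ✓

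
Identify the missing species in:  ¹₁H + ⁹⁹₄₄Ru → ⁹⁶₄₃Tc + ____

Conserve mass number: 1 + 99 = 96 + A, so A = 4.
Conserve atomic number: 1 + 44 = 43 + Z, so Z = 2.
A = 4 and Z = 2 is ⁴₂He — an alpha particle.

alpha particle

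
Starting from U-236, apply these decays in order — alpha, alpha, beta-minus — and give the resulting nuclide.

Start: (A, Z) = (236, 92).
After α: (232, 90).
After α: (228, 88).
After β⁻: (228, 89).
Z = 89 is actinium.

Ac-228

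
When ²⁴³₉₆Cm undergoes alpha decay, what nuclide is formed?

Pu-239

Alpha decay: mass number changes by -4, atomic number by -2.
A: 243 − 4 = 239; Z: 96 − 2 = 94.
Z = 94 is plutonium, so the daughter is ²³⁹₉₄Pu.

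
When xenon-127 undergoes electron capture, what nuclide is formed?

Electron capture: mass number changes by +0, atomic number by -1.
A: 127 = 127; Z: 54 − 1 = 53.
Z = 53 is iodine, so the daughter is iodine-127.

I-127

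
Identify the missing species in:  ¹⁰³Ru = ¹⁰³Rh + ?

Conserve mass number: 103 = 103 + A, so A = 0.
Conserve atomic number: 44 = 45 + Z, so Z = -1.
A = 0 and Z = -1 is e⁻ — a beta-minus particle.

beta-minus particle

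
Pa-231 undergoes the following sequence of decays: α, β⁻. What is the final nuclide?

Th-227

Start: (A, Z) = (231, 91).
After α: (227, 89).
After β⁻: (227, 90).
Z = 90 is thorium.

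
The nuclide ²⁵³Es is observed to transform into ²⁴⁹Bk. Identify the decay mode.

ΔA = 249 − 253 = -4; ΔZ = 97 − 99 = -2.
A drops by 4 and Z drops by 2 — the signature of alpha emission.

alpha decay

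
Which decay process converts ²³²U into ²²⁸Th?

ΔA = 228 − 232 = -4; ΔZ = 90 − 92 = -2.
A drops by 4 and Z drops by 2 — the signature of alpha emission.

alpha decay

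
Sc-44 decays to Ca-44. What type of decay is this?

beta-plus decay or electron capture

ΔA = 44 − 44 = 0; ΔZ = 20 − 21 = -1.
A is unchanged and Z drops by 1 — a proton has become a neutron (β⁺ emission or electron capture).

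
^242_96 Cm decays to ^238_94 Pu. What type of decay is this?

alpha decay

ΔA = 238 − 242 = -4; ΔZ = 94 − 96 = -2.
A drops by 4 and Z drops by 2 — the signature of alpha emission.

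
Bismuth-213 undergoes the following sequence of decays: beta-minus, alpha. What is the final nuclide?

Pb-209

Start: (A, Z) = (213, 83).
After β⁻: (213, 84).
After α: (209, 82).
Z = 82 is lead.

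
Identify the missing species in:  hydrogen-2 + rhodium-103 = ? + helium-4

Conserve mass number: 2 + 103 = A + 4, so A = 101.
Conserve atomic number: 1 + 45 = Z + 2, so Z = 44.
Z = 44 is ruthenium, so the species is ruthenium-101.

Ru-101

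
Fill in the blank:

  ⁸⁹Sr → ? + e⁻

Conserve mass number: 89 = A + 0, so A = 89.
Conserve atomic number: 38 = Z − 1, so Z = 39.
Z = 39 is yttrium, so the species is ⁸⁹Y.

Y-89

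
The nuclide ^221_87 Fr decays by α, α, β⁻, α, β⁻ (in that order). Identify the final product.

Start: (A, Z) = (221, 87).
After α: (217, 85).
After α: (213, 83).
After β⁻: (213, 84).
After α: (209, 82).
After β⁻: (209, 83).
Z = 83 is bismuth.

Bi-209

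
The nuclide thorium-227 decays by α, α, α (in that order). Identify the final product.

Po-215

Start: (A, Z) = (227, 90).
After α: (223, 88).
After α: (219, 86).
After α: (215, 84).
Z = 84 is polonium.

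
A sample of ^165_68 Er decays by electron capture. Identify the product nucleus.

Electron capture: mass number changes by +0, atomic number by -1.
A: 165 = 165; Z: 68 − 1 = 67.
Z = 67 is holmium, so the daughter is ^165_67 Ho.

Ho-165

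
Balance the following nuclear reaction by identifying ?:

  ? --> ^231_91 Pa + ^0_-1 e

Conserve mass number: A = 231 + 0, so A = 231.
Conserve atomic number: Z = 91 − 1, so Z = 90.
Z = 90 is thorium, so the species is ^231_90 Th.

Th-231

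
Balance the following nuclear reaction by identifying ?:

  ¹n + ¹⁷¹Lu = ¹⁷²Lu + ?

Conserve mass number: 1 + 171 = 172 + A, so A = 0.
Conserve atomic number: 0 + 71 = 71 + Z, so Z = 0.
A = 0 and Z = 0 is γ — a gamma ray.

gamma ray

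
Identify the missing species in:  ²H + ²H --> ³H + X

Conserve mass number: 2 + 2 = 3 + A, so A = 1.
Conserve atomic number: 1 + 1 = 1 + Z, so Z = 1.
A = 1 and Z = 1 is ¹H — a proton.

proton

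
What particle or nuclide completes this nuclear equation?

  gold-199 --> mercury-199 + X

beta-minus particle

Conserve mass number: 199 = 199 + A, so A = 0.
Conserve atomic number: 79 = 80 + Z, so Z = -1.
A = 0 and Z = -1 is e⁻ — a beta-minus particle.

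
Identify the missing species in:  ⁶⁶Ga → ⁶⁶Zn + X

Conserve mass number: 66 = 66 + A, so A = 0.
Conserve atomic number: 31 = 30 + Z, so Z = 1.
A = 0 and Z = 1 is e⁺ — a positron.

positron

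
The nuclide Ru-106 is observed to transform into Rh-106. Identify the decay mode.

ΔA = 106 − 106 = 0; ΔZ = 45 − 44 = +1.
A is unchanged and Z rises by 1 — a neutron has become a proton (β⁻ decay).

beta-minus decay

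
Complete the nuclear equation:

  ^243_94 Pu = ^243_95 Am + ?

Conserve mass number: 243 = 243 + A, so A = 0.
Conserve atomic number: 94 = 95 + Z, so Z = -1.
A = 0 and Z = -1 is ^0_-1 e — a beta-minus particle.

beta-minus particle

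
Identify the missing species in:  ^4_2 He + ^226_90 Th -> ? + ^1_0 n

U-229

Conserve mass number: 4 + 226 = A + 1, so A = 229.
Conserve atomic number: 2 + 90 = Z + 0, so Z = 92.
Z = 92 is uranium, so the species is ^229_92 U.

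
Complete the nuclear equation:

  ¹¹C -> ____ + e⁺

B-11

Conserve mass number: 11 = A + 0, so A = 11.
Conserve atomic number: 6 = Z + 1, so Z = 5.
Z = 5 is boron, so the species is ¹¹B.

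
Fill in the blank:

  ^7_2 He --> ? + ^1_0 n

He-6

Conserve mass number: 7 = A + 1, so A = 6.
Conserve atomic number: 2 = Z + 0, so Z = 2.
Z = 2 is helium, so the species is ^6_2 He.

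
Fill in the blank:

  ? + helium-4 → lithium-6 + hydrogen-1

He-3

Conserve mass number: A + 4 = 6 + 1, so A = 3.
Conserve atomic number: Z + 2 = 3 + 1, so Z = 2.
Z = 2 is helium, so the species is helium-3.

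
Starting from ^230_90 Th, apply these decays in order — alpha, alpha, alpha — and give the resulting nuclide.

Po-218

Start: (A, Z) = (230, 90).
After α: (226, 88).
After α: (222, 86).
After α: (218, 84).
Z = 84 is polonium.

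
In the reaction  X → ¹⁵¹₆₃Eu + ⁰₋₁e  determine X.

Sm-151

Conserve mass number: A = 151 + 0, so A = 151.
Conserve atomic number: Z = 63 − 1, so Z = 62.
Z = 62 is samarium, so the species is ¹⁵¹₆₂Sm.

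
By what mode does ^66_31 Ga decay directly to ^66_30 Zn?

ΔA = 66 − 66 = 0; ΔZ = 30 − 31 = -1.
A is unchanged and Z drops by 1 — a proton has become a neutron (β⁺ emission or electron capture).

beta-plus decay or electron capture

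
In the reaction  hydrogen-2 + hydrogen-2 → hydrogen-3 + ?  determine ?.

proton

Conserve mass number: 2 + 2 = 3 + A, so A = 1.
Conserve atomic number: 1 + 1 = 1 + Z, so Z = 1.
A = 1 and Z = 1 is hydrogen-1 — a proton.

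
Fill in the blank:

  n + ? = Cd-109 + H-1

Conserve mass number: 1 + A = 109 + 1, so A = 109.
Conserve atomic number: 0 + Z = 48 + 1, so Z = 49.
Z = 49 is indium, so the species is In-109.

In-109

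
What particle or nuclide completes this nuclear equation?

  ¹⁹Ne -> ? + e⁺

Conserve mass number: 19 = A + 0, so A = 19.
Conserve atomic number: 10 = Z + 1, so Z = 9.
Z = 9 is fluorine, so the species is ¹⁹F.

F-19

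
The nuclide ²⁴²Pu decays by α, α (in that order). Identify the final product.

Th-234

Start: (A, Z) = (242, 94).
After α: (238, 92).
After α: (234, 90).
Z = 90 is thorium.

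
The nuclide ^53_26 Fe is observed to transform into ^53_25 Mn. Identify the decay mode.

ΔA = 53 − 53 = 0; ΔZ = 25 − 26 = -1.
A is unchanged and Z drops by 1 — a proton has become a neutron (β⁺ emission or electron capture).

beta-plus decay or electron capture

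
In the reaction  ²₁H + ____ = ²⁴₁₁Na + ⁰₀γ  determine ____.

Ne-22

Conserve mass number: 2 + A = 24 + 0, so A = 22.
Conserve atomic number: 1 + Z = 11 + 0, so Z = 10.
Z = 10 is neon, so the species is ²²₁₀Ne.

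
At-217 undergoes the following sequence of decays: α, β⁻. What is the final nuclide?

Start: (A, Z) = (217, 85).
After α: (213, 83).
After β⁻: (213, 84).
Z = 84 is polonium.

Po-213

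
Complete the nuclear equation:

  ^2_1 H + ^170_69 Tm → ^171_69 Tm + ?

Conserve mass number: 2 + 170 = 171 + A, so A = 1.
Conserve atomic number: 1 + 69 = 69 + Z, so Z = 1.
A = 1 and Z = 1 is ^1_1 H — a proton.

proton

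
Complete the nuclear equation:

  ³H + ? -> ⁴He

proton

Conserve mass number: 3 + A = 4, so A = 1.
Conserve atomic number: 1 + Z = 2, so Z = 1.
A = 1 and Z = 1 is ¹H — a proton.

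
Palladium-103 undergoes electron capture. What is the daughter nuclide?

Rh-103

Electron capture: mass number changes by +0, atomic number by -1.
A: 103 = 103; Z: 46 − 1 = 45.
Z = 45 is rhodium, so the daughter is rhodium-103.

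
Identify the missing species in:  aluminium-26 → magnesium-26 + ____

Conserve mass number: 26 = 26 + A, so A = 0.
Conserve atomic number: 13 = 12 + Z, so Z = 1.
A = 0 and Z = 1 is e⁺ — a positron.

positron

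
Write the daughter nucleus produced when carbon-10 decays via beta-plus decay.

B-10

Beta-plus decay: mass number changes by +0, atomic number by -1.
A: 10 = 10; Z: 6 − 1 = 5.
Z = 5 is boron, so the daughter is boron-10.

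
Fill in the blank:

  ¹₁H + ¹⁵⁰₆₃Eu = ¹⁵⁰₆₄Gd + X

neutron

Conserve mass number: 1 + 150 = 150 + A, so A = 1.
Conserve atomic number: 1 + 63 = 64 + Z, so Z = 0.
A = 1 and Z = 0 is ¹₀n — a neutron.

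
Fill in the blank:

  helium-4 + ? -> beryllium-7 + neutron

Conserve mass number: 4 + A = 7 + 1, so A = 4.
Conserve atomic number: 2 + Z = 4 + 0, so Z = 2.
A = 4 and Z = 2 is helium-4 — an alpha particle.

alpha particle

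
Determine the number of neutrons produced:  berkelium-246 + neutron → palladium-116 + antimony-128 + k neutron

Conserve mass number: 247 = 116 + 128 + k, so k = 247 − 244 = 3.
Check atomic number: 97 = 46 + 51 + 0 = 97. ✓

3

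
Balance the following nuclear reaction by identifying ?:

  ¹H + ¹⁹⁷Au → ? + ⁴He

Pt-194

Conserve mass number: 1 + 197 = A + 4, so A = 194.
Conserve atomic number: 1 + 79 = Z + 2, so Z = 78.
Z = 78 is platinum, so the species is ¹⁹⁴Pt.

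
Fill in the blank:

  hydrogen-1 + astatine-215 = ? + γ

Conserve mass number: 1 + 215 = A + 0, so A = 216.
Conserve atomic number: 1 + 85 = Z + 0, so Z = 86.
Z = 86 is radon, so the species is radon-216.

Rn-216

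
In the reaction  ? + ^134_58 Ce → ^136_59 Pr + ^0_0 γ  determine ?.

deuteron

Conserve mass number: A + 134 = 136 + 0, so A = 2.
Conserve atomic number: Z + 58 = 59 + 0, so Z = 1.
A = 2 and Z = 1 is ^2_1 H — a deuteron.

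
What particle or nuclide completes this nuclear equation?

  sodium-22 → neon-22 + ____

Conserve mass number: 22 = 22 + A, so A = 0.
Conserve atomic number: 11 = 10 + Z, so Z = 1.
A = 0 and Z = 1 is e⁺ — a positron.

positron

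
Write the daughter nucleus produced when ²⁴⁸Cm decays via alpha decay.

Alpha decay: mass number changes by -4, atomic number by -2.
A: 248 − 4 = 244; Z: 96 − 2 = 94.
Z = 94 is plutonium, so the daughter is ²⁴⁴Pu.

Pu-244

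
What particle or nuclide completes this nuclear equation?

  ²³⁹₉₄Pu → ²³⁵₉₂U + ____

alpha particle

Conserve mass number: 239 = 235 + A, so A = 4.
Conserve atomic number: 94 = 92 + Z, so Z = 2.
A = 4 and Z = 2 is ⁴₂He — an alpha particle.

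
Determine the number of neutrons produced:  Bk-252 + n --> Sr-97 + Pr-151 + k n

5

Conserve mass number: 253 = 97 + 151 + k, so k = 253 − 248 = 5.
Check atomic number: 97 = 38 + 59 + 0 = 97. ✓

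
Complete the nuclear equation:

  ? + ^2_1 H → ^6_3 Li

Conserve mass number: A + 2 = 6, so A = 4.
Conserve atomic number: Z + 1 = 3, so Z = 2.
A = 4 and Z = 2 is ^4_2 He — an alpha particle.

alpha particle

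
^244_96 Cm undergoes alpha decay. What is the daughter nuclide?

Alpha decay: mass number changes by -4, atomic number by -2.
A: 244 − 4 = 240; Z: 96 − 2 = 94.
Z = 94 is plutonium, so the daughter is ^240_94 Pu.

Pu-240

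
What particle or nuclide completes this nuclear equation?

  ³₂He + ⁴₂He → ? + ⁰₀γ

Be-7

Conserve mass number: 3 + 4 = A + 0, so A = 7.
Conserve atomic number: 2 + 2 = Z + 0, so Z = 4.
Z = 4 is beryllium, so the species is ⁷₄Be.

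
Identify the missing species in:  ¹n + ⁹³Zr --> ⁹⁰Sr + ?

alpha particle

Conserve mass number: 1 + 93 = 90 + A, so A = 4.
Conserve atomic number: 0 + 40 = 38 + Z, so Z = 2.
A = 4 and Z = 2 is ⁴He — an alpha particle.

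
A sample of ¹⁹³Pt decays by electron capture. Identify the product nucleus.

Ir-193

Electron capture: mass number changes by +0, atomic number by -1.
A: 193 = 193; Z: 78 − 1 = 77.
Z = 77 is iridium, so the daughter is ¹⁹³Ir.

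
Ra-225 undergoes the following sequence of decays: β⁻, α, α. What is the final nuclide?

Start: (A, Z) = (225, 88).
After β⁻: (225, 89).
After α: (221, 87).
After α: (217, 85).
Z = 85 is astatine.

At-217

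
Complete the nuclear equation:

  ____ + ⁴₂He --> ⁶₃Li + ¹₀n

Conserve mass number: A + 4 = 6 + 1, so A = 3.
Conserve atomic number: Z + 2 = 3 + 0, so Z = 1.
A = 3 and Z = 1 is ³₁H — a triton.

triton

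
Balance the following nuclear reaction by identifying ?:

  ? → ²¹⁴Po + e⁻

Conserve mass number: A = 214 + 0, so A = 214.
Conserve atomic number: Z = 84 − 1, so Z = 83.
Z = 83 is bismuth, so the species is ²¹⁴Bi.

Bi-214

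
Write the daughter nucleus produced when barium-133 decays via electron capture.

Cs-133

Electron capture: mass number changes by +0, atomic number by -1.
A: 133 = 133; Z: 56 − 1 = 55.
Z = 55 is caesium, so the daughter is caesium-133.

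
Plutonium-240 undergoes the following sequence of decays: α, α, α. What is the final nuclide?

Start: (A, Z) = (240, 94).
After α: (236, 92).
After α: (232, 90).
After α: (228, 88).
Z = 88 is radium.

Ra-228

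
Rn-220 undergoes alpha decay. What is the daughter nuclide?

Alpha decay: mass number changes by -4, atomic number by -2.
A: 220 − 4 = 216; Z: 86 − 2 = 84.
Z = 84 is polonium, so the daughter is Po-216.

Po-216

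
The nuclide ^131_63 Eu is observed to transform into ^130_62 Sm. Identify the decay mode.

ΔA = 130 − 131 = -1; ΔZ = 62 − 63 = -1.
A drops by 1 and Z drops by 1 — a proton was emitted.

proton emission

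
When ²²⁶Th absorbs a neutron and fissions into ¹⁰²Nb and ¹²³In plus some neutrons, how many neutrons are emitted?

2

Conserve mass number: 227 = 102 + 123 + k, so k = 227 − 225 = 2.
Check atomic number: 90 = 41 + 49 + 0 = 90. ✓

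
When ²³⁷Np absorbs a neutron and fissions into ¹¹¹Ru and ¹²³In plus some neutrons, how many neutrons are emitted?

4

Conserve mass number: 238 = 111 + 123 + k, so k = 238 − 234 = 4.
Check atomic number: 93 = 44 + 49 + 0 = 93. ✓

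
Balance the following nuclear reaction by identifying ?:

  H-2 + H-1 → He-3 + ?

Conserve mass number: 2 + 1 = 3 + A, so A = 0.
Conserve atomic number: 1 + 1 = 2 + Z, so Z = 0.
A = 0 and Z = 0 is γ — a gamma ray.

gamma ray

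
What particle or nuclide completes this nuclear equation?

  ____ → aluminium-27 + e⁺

Si-27

Conserve mass number: A = 27 + 0, so A = 27.
Conserve atomic number: Z = 13 + 1, so Z = 14.
Z = 14 is silicon, so the species is silicon-27.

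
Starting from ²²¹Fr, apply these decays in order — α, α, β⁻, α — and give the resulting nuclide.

Start: (A, Z) = (221, 87).
After α: (217, 85).
After α: (213, 83).
After β⁻: (213, 84).
After α: (209, 82).
Z = 82 is lead.

Pb-209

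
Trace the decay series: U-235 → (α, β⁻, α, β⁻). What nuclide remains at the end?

Th-227

Start: (A, Z) = (235, 92).
After α: (231, 90).
After β⁻: (231, 91).
After α: (227, 89).
After β⁻: (227, 90).
Z = 90 is thorium.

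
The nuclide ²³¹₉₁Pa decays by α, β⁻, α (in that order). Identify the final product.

Start: (A, Z) = (231, 91).
After α: (227, 89).
After β⁻: (227, 90).
After α: (223, 88).
Z = 88 is radium.

Ra-223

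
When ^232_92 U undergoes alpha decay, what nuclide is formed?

Alpha decay: mass number changes by -4, atomic number by -2.
A: 232 − 4 = 228; Z: 92 − 2 = 90.
Z = 90 is thorium, so the daughter is ^228_90 Th.

Th-228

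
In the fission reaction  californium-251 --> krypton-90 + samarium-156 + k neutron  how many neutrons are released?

5

Conserve mass number: 251 = 90 + 156 + k, so k = 251 − 246 = 5.
Check atomic number: 98 = 36 + 62 + 0 = 98. ✓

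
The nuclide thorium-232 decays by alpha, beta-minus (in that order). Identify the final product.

Start: (A, Z) = (232, 90).
After α: (228, 88).
After β⁻: (228, 89).
Z = 89 is actinium.

Ac-228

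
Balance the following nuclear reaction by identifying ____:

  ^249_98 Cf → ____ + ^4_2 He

Cm-245

Conserve mass number: 249 = A + 4, so A = 245.
Conserve atomic number: 98 = Z + 2, so Z = 96.
Z = 96 is curium, so the species is ^245_96 Cm.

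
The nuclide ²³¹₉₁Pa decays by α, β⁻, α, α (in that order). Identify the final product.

Rn-219

Start: (A, Z) = (231, 91).
After α: (227, 89).
After β⁻: (227, 90).
After α: (223, 88).
After α: (219, 86).
Z = 86 is radon.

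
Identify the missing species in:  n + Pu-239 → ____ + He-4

U-236

Conserve mass number: 1 + 239 = A + 4, so A = 236.
Conserve atomic number: 0 + 94 = Z + 2, so Z = 92.
Z = 92 is uranium, so the species is U-236.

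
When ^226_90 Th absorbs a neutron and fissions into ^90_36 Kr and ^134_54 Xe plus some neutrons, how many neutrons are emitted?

Conserve mass number: 227 = 90 + 134 + k, so k = 227 − 224 = 3.
Check atomic number: 90 = 36 + 54 + 0 = 90. ✓

3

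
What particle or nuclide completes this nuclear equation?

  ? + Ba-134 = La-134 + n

Conserve mass number: A + 134 = 134 + 1, so A = 1.
Conserve atomic number: Z + 56 = 57 + 0, so Z = 1.
A = 1 and Z = 1 is H-1 — a proton.

proton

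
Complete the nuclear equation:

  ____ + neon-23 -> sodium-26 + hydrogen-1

alpha particle

Conserve mass number: A + 23 = 26 + 1, so A = 4.
Conserve atomic number: Z + 10 = 11 + 1, so Z = 2.
A = 4 and Z = 2 is helium-4 — an alpha particle.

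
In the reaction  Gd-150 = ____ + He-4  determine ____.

Sm-146

Conserve mass number: 150 = A + 4, so A = 146.
Conserve atomic number: 64 = Z + 2, so Z = 62.
Z = 62 is samarium, so the species is Sm-146.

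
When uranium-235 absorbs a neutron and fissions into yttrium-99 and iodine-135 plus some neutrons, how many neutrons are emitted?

2

Conserve mass number: 236 = 99 + 135 + k, so k = 236 − 234 = 2.
Check atomic number: 92 = 39 + 53 + 0 = 92. ✓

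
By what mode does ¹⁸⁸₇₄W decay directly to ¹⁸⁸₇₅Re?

ΔA = 188 − 188 = 0; ΔZ = 75 − 74 = +1.
A is unchanged and Z rises by 1 — a neutron has become a proton (β⁻ decay).

beta-minus decay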